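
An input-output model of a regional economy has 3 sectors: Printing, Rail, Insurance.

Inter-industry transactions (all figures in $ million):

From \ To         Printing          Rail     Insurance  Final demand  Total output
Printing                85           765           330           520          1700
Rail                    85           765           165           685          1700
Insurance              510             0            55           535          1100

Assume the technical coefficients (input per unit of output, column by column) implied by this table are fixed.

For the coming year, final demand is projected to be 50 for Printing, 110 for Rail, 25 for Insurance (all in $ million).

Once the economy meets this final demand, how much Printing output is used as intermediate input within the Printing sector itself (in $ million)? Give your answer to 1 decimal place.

z_PP = 9.7

Technical coefficients a_ij = z_ij / X_j:
  a_PP = 85/1700 = 0.05, a_RP = 85/1700 = 0.05, a_IP = 510/1700 = 0.30
  a_PR = 765/1700 = 0.45, a_RR = 765/1700 = 0.45, a_IR = 0/1700 = 0.00
  a_PI = 330/1100 = 0.30, a_RI = 165/1100 = 0.15, a_II = 55/1100 = 0.05
I − A =
  [   0.95    -0.45    -0.30]
  [  -0.05     0.55    -0.15]
  [  -0.30     0.00     0.95]
Cofactors of I−A, C_ij = (−1)^(i+j)·(minor ij) (rows/columns in the sector order above):
  C_11 = (0.55)(0.95) − (-0.15)(0.00) = 0.5225
  C_12 = −[(-0.05)(0.95) − (-0.15)(-0.30)] = 0.0925
  C_13 = (-0.05)(0.00) − (0.55)(-0.30) = 0.1650
  C_21 = −[(-0.45)(0.95) − (-0.30)(0.00)] = 0.4275
  C_22 = (0.95)(0.95) − (-0.30)(-0.30) = 0.8125
  C_23 = −[(0.95)(0.00) − (-0.45)(-0.30)] = 0.1350
  C_31 = (-0.45)(-0.15) − (-0.30)(0.55) = 0.2325
  C_32 = −[(0.95)(-0.15) − (-0.30)(-0.05)] = 0.1575
  C_33 = (0.95)(0.55) − (-0.45)(-0.05) = 0.5000
det(I−A) = Σ_j (I−A)_1j·C_1j = (0.95)(0.5225) + (-0.45)(0.0925) + (-0.30)(0.1650) = 0.40525
adj(I−A) = Cᵀ =
  [ 0.5225   0.4275   0.2325]
  [ 0.0925   0.8125   0.1575]
  [ 0.1650   0.1350   0.5000]
(I − A)⁻¹ = adj(I−A) / det(I−A) ≈
  [   1.2893     1.0549     0.5737]
  [   0.2283     2.0049     0.3886]
  [   0.4072     0.3331     1.2338]
First solve x = (I − A)⁻¹ d = adj(I−A)·d / det(I−A); in particular x_P = (0.5225·50 + 0.4275·110 + 0.2325·25) / 0.40525 = 78.9625 / 0.40525 ≈ 194.849.
Intermediate flow from P to P: z_PP = a_PP · x_P = 0.05 × 78.9625 / 0.40525 = 3.948125 / 0.40525 ≈ 9.7.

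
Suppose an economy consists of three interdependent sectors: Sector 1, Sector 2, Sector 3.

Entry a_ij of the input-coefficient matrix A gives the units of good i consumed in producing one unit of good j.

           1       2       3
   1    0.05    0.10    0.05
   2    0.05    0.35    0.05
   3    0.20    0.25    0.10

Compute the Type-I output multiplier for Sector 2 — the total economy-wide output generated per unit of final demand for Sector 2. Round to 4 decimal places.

m_2 = 2.2682

I − A =
  [   0.95    -0.10    -0.05]
  [  -0.05     0.65    -0.05]
  [  -0.20    -0.25     0.90]
Cofactors of I−A, C_ij = (−1)^(i+j)·(minor ij) (rows/columns in the sector order above):
  C_11 = (0.65)(0.90) − (-0.05)(-0.25) = 0.5725
  C_12 = −[(-0.05)(0.90) − (-0.05)(-0.20)] = 0.0550
  C_13 = (-0.05)(-0.25) − (0.65)(-0.20) = 0.1425
  C_21 = −[(-0.10)(0.90) − (-0.05)(-0.25)] = 0.1025
  C_22 = (0.95)(0.90) − (-0.05)(-0.20) = 0.8450
  C_23 = −[(0.95)(-0.25) − (-0.10)(-0.20)] = 0.2575
  C_31 = (-0.10)(-0.05) − (-0.05)(0.65) = 0.0375
  C_32 = −[(0.95)(-0.05) − (-0.05)(-0.05)] = 0.0500
  C_33 = (0.95)(0.65) − (-0.10)(-0.05) = 0.6125
det(I−A) = Σ_j (I−A)_1j·C_1j = (0.95)(0.5725) + (-0.10)(0.0550) + (-0.05)(0.1425) = 0.53125
adj(I−A) = Cᵀ =
  [ 0.5725   0.1025   0.0375]
  [ 0.0550   0.8450   0.0500]
  [ 0.1425   0.2575   0.6125]
(I − A)⁻¹ = adj(I−A) / det(I−A) ≈
  [   1.07765     0.19294     0.07059]
  [   0.10353     1.59059     0.09412]
  [   0.26824     0.48471     1.15294]
The output multiplier for sector j is the column-j sum of the Leontief inverse (I − A)⁻¹ = adj(I−A) / det(I−A).
Column 2 of adj(I−A): (0.1025, 0.8450, 0.2575); det(I−A) = 0.53125.
m_2 = (0.1025 + 0.8450 + 0.2575) / 0.53125 = 1.205 / 0.53125 ≈ 2.2682.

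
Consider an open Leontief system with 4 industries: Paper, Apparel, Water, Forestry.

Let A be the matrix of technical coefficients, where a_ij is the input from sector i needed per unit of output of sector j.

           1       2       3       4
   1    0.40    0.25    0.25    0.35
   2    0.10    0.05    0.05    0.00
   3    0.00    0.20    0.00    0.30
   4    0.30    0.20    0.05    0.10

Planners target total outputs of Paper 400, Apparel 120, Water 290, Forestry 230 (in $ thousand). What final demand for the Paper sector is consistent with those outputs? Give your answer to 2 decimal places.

I − A =
  [   0.60    -0.25    -0.25    -0.35]
  [  -0.10     0.95    -0.05     0.00]
  [   0.00    -0.20     1.00    -0.30]
  [  -0.30    -0.20    -0.05     0.90]
d = (I − A) x:
  d_1 = (+0.60)·400 + (-0.25)·120 + (-0.25)·290 + (-0.35)·230 = 57.00
  d_2 = (-0.10)·400 + (+0.95)·120 + (-0.05)·290 + (+0.00)·230 = 59.50
  d_3 = (+0.00)·400 + (-0.20)·120 + (+1.00)·290 + (-0.30)·230 = 197.00
  d_4 = (-0.30)·400 + (-0.20)·120 + (-0.05)·290 + (+0.90)·230 = 48.50

d_1 = 57.00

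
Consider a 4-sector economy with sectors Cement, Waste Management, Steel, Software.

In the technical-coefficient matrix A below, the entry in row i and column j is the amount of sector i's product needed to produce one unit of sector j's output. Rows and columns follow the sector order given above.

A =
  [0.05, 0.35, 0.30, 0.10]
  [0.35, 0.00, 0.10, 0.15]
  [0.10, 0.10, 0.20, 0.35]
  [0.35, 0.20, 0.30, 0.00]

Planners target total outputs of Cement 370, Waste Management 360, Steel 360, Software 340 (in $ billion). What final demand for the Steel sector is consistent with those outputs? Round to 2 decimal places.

d_3 = 96.00

I − A =
  [   0.95    -0.35    -0.30    -0.10]
  [  -0.35     1.00    -0.10    -0.15]
  [  -0.10    -0.10     0.80    -0.35]
  [  -0.35    -0.20    -0.30     1.00]
d = (I − A) x:
  d_1 = (+0.95)·370 + (-0.35)·360 + (-0.30)·360 + (-0.10)·340 = 83.50
  d_2 = (-0.35)·370 + (+1.00)·360 + (-0.10)·360 + (-0.15)·340 = 143.50
  d_3 = (-0.10)·370 + (-0.10)·360 + (+0.80)·360 + (-0.35)·340 = 96.00
  d_4 = (-0.35)·370 + (-0.20)·360 + (-0.30)·360 + (+1.00)·340 = 30.50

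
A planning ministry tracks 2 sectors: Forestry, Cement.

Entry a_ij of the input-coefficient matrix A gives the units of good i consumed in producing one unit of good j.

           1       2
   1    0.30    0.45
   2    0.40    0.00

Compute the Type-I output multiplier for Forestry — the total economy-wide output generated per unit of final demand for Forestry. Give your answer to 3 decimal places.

I − A =
  [   0.70    -0.45]
  [  -0.40     1.00]
det(I−A) = (0.70)(1.00) − (-0.45)(-0.40) = 0.5200
adj(I−A) = [[1.00, 0.45], [0.40, 0.70]]
(I − A)⁻¹ = adj(I−A) / det(I−A) ≈
  [   1.9231     0.8654]
  [   0.7692     1.3462]
The output multiplier for sector j is the column-j sum of the Leontief inverse (I − A)⁻¹ = adj(I−A) / det(I−A).
Column 1 of adj(I−A): (1.00, 0.40); det(I−A) = 0.5200.
m_1 = (1.00 + 0.40) / 0.5200 = 1.40 / 0.5200 ≈ 2.692.

m_1 = 2.692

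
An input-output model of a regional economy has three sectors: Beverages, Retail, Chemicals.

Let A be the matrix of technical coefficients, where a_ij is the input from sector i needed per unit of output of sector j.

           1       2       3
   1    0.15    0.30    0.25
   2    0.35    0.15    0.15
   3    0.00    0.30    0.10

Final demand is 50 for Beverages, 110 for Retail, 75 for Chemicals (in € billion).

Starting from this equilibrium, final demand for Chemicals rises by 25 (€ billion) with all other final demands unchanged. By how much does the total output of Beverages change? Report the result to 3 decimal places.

I − A =
  [   0.85    -0.30    -0.25]
  [  -0.35     0.85    -0.15]
  [   0.00    -0.30     0.90]
Cofactors of I−A, C_ij = (−1)^(i+j)·(minor ij) (rows/columns in the sector order above):
  C_11 = (0.85)(0.90) − (-0.15)(-0.30) = 0.7200
  C_12 = −[(-0.35)(0.90) − (-0.15)(0.00)] = 0.3150
  C_13 = (-0.35)(-0.30) − (0.85)(0.00) = 0.1050
  C_21 = −[(-0.30)(0.90) − (-0.25)(-0.30)] = 0.3450
  C_22 = (0.85)(0.90) − (-0.25)(0.00) = 0.7650
  C_23 = −[(0.85)(-0.30) − (-0.30)(0.00)] = 0.2550
  C_31 = (-0.30)(-0.15) − (-0.25)(0.85) = 0.2575
  C_32 = −[(0.85)(-0.15) − (-0.25)(-0.35)] = 0.2150
  C_33 = (0.85)(0.85) − (-0.30)(-0.35) = 0.6175
det(I−A) = Σ_j (I−A)_1j·C_1j = (0.85)(0.7200) + (-0.30)(0.3150) + (-0.25)(0.1050) = 0.49125
adj(I−A) = Cᵀ =
  [ 0.7200   0.3450   0.2575]
  [ 0.3150   0.7650   0.2150]
  [ 0.1050   0.2550   0.6175]
(I − A)⁻¹ = adj(I−A) / det(I−A) ≈
  [   1.4656     0.7023     0.5242]
  [   0.6412     1.5573     0.4377]
  [   0.2137     0.5191     1.2570]
Δx = (I − A)⁻¹ Δd with Δd having +25 in the Chemicals component and 0 elsewhere.
So Δx_1 = L_13 · (+25), where L_13 = adj(I−A)_13 / det(I−A) = 0.2575 / 0.49125.
Δx_1 = 0.2575 × (+25) / 0.49125 = 6.4375 / 0.49125 ≈ 13.104.

Δx_1 = 13.104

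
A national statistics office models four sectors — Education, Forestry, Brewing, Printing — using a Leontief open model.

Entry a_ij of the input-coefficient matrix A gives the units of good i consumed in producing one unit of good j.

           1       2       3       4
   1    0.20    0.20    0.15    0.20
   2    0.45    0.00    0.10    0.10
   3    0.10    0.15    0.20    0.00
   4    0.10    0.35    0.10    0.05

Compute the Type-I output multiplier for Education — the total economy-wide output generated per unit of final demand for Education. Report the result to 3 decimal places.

I − A =
  [   0.80    -0.20    -0.15    -0.20]
  [  -0.45     1.00    -0.10    -0.10]
  [  -0.10    -0.15     0.80     0.00]
  [  -0.10    -0.35    -0.10     0.95]
Compute the cofactors C_ij = (−1)^(i+j)·(3×3 minor ij) of I−A; the adjugate is their transpose:
adj(I−A) = Cᵀ =
  [ 0.716250   0.232375   0.185250   0.175250]
  [ 0.360500   0.575750   0.156625   0.136500]
  [ 0.157125   0.137000   0.593000   0.047500]
  [ 0.224750   0.251000   0.139625   0.528875]
det(I−A) = Σ_j (I−A)_1j·C_1j = (0.80)(0.716250) + (-0.20)(0.360500) + (-0.15)(0.157125) + (-0.20)(0.224750) = 0.43238125
(I − A)⁻¹ = adj(I−A) / det(I−A) ≈
  [   1.6565     0.5374     0.4284     0.4053]
  [   0.8338     1.3316     0.3622     0.3157]
  [   0.3634     0.3169     1.3715     0.1099]
  [   0.5198     0.5805     0.3229     1.2232]
The output multiplier for sector j is the column-j sum of the Leontief inverse (I − A)⁻¹ = adj(I−A) / det(I−A).
Column 1 of adj(I−A): (0.716250, 0.360500, 0.157125, 0.224750); det(I−A) = 0.43238125.
m_1 = (0.716250 + 0.360500 + 0.157125 + 0.224750) / 0.43238125 = 1.458625 / 0.43238125 ≈ 3.373.

m_1 = 3.373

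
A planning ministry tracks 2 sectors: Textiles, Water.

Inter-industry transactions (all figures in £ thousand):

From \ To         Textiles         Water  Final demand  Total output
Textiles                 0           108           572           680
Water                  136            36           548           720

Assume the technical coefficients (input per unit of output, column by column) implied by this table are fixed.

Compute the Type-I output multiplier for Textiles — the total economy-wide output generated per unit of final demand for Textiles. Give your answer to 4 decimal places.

m_T = 1.2500

Technical coefficients a_ij = z_ij / X_j:
  a_TT = 0/680 = 0.00, a_WT = 136/680 = 0.20
  a_TW = 108/720 = 0.15, a_WW = 36/720 = 0.05
I − A =
  [   1.00    -0.15]
  [  -0.20     0.95]
det(I−A) = (1.00)(0.95) − (-0.15)(-0.20) = 0.9200
adj(I−A) = [[0.95, 0.15], [0.20, 1.00]]
(I − A)⁻¹ = adj(I−A) / det(I−A) ≈
  [   1.03261     0.16304]
  [   0.21739     1.08696]
The output multiplier for sector j is the column-j sum of the Leontief inverse (I − A)⁻¹ = adj(I−A) / det(I−A).
Column T of adj(I−A): (0.95, 0.20); det(I−A) = 0.9200.
m_T = (0.95 + 0.20) / 0.9200 = 1.15 / 0.9200 = 1.2500.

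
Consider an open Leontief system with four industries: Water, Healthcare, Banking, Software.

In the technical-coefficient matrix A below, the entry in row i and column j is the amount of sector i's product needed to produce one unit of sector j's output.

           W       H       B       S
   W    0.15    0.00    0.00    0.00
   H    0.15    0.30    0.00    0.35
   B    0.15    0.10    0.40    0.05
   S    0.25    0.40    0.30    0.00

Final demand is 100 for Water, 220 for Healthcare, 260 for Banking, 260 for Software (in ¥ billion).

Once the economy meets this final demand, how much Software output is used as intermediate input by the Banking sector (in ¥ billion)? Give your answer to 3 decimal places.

I − A =
  [   0.85     0.00     0.00     0.00]
  [  -0.15     0.70     0.00    -0.35]
  [  -0.15    -0.10     0.60    -0.05]
  [  -0.25    -0.40    -0.30     1.00]
Compute the cofactors C_ij = (−1)^(i+j)·(3×3 minor ij) of I−A; the adjugate is their transpose:
adj(I−A) = Cᵀ =
  [ 0.31500   0.00000   0.00000   0.00000]
  [ 0.15600   0.49725   0.08925   0.17850]
  [ 0.11950   0.10200   0.47600   0.05950]
  [ 0.17700   0.22950   0.17850   0.35700]
det(I−A) = Σ_j (I−A)_1j·C_1j = (0.85)(0.31500) + (0.00)(0.15600) + (0.00)(0.11950) + (0.00)(0.17700) = 0.26775
(I − A)⁻¹ = adj(I−A) / det(I−A) ≈
  [   1.1765     0.0000     0.0000     0.0000]
  [   0.5826     1.8571     0.3333     0.6667]
  [   0.4463     0.3810     1.7778     0.2222]
  [   0.6611     0.8571     0.6667     1.3333]
First solve x = (I − A)⁻¹ d = adj(I−A)·d / det(I−A); in particular x_B = (0.11950·100 + 0.10200·220 + 0.47600·260 + 0.05950·260) / 0.26775 = 173.62 / 0.26775 ≈ 648.44071.
Intermediate flow from S to B: z_SB = a_SB · x_B = 0.30 × 173.62 / 0.26775 = 52.086 / 0.26775 ≈ 194.532.

z_SB = 194.532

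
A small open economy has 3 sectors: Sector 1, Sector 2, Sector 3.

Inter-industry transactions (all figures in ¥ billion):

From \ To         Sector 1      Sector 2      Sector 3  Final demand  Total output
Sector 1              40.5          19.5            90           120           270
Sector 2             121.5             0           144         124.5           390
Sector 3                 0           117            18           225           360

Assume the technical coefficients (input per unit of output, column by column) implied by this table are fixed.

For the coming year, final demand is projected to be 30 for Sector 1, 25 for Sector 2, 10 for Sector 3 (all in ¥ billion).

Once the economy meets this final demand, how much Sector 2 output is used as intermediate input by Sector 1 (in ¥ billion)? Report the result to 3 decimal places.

z_21 = 21.216

Technical coefficients a_ij = z_ij / X_j:
  a_11 = 40.5/270 = 0.15, a_21 = 121.5/270 = 0.45, a_31 = 0/270 = 0.00
  a_12 = 19.5/390 = 0.05, a_22 = 0/390 = 0.00, a_32 = 117/390 = 0.30
  a_13 = 90/360 = 0.25, a_23 = 144/360 = 0.40, a_33 = 18/360 = 0.05
I − A =
  [   0.85    -0.05    -0.25]
  [  -0.45     1.00    -0.40]
  [   0.00    -0.30     0.95]
Cofactors of I−A, C_ij = (−1)^(i+j)·(minor ij) (rows/columns in the sector order above):
  C_11 = (1.00)(0.95) − (-0.40)(-0.30) = 0.8300
  C_12 = −[(-0.45)(0.95) − (-0.40)(0.00)] = 0.4275
  C_13 = (-0.45)(-0.30) − (1.00)(0.00) = 0.1350
  C_21 = −[(-0.05)(0.95) − (-0.25)(-0.30)] = 0.1225
  C_22 = (0.85)(0.95) − (-0.25)(0.00) = 0.8075
  C_23 = −[(0.85)(-0.30) − (-0.05)(0.00)] = 0.2550
  C_31 = (-0.05)(-0.40) − (-0.25)(1.00) = 0.2700
  C_32 = −[(0.85)(-0.40) − (-0.25)(-0.45)] = 0.4525
  C_33 = (0.85)(1.00) − (-0.05)(-0.45) = 0.8275
det(I−A) = Σ_j (I−A)_1j·C_1j = (0.85)(0.8300) + (-0.05)(0.4275) + (-0.25)(0.1350) = 0.650375
adj(I−A) = Cᵀ =
  [ 0.8300   0.1225   0.2700]
  [ 0.4275   0.8075   0.4525]
  [ 0.1350   0.2550   0.8275]
(I − A)⁻¹ = adj(I−A) / det(I−A) ≈
  [   1.2762     0.1884     0.4151]
  [   0.6573     1.2416     0.6958]
  [   0.2076     0.3921     1.2723]
First solve x = (I − A)⁻¹ d = adj(I−A)·d / det(I−A); in particular x_1 = (0.8300·30 + 0.1225·25 + 0.2700·10) / 0.650375 = 30.6625 / 0.650375 ≈ 47.14588.
Intermediate flow from 2 to 1: z_21 = a_21 · x_1 = 0.45 × 30.6625 / 0.650375 = 13.798125 / 0.650375 ≈ 21.216.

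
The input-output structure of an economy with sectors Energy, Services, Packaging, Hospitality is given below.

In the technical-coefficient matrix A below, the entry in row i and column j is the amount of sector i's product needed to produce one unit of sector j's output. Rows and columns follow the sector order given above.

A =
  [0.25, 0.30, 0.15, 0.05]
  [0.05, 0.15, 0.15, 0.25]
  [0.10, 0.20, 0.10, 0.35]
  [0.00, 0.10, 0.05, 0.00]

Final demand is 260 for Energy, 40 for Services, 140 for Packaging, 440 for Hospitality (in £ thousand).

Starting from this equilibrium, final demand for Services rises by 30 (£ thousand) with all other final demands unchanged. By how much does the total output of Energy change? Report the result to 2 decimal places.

I − A =
  [   0.75    -0.30    -0.15    -0.05]
  [  -0.05     0.85    -0.15    -0.25]
  [  -0.10    -0.20     0.90    -0.35]
  [   0.00    -0.10    -0.05     1.00]
Compute the cofactors C_ij = (−1)^(i+j)·(3×3 minor ij) of I−A; the adjugate is their transpose:
adj(I−A) = Cᵀ =
  [ 0.689875   0.305000   0.175375   0.172125]
  [ 0.060375   0.646625   0.129500   0.210000]
  [ 0.094250   0.206750   0.603500   0.267625]
  [ 0.010750   0.075000   0.043125   0.519000]
det(I−A) = Σ_j (I−A)_1j·C_1j = (0.75)(0.689875) + (-0.30)(0.060375) + (-0.15)(0.094250) + (-0.05)(0.010750) = 0.48461875
(I − A)⁻¹ = adj(I−A) / det(I−A) ≈
  [   1.4235     0.6294     0.3619     0.3552]
  [   0.1246     1.3343     0.2672     0.4333]
  [   0.1945     0.4266     1.2453     0.5522]
  [   0.0222     0.1548     0.0890     1.0709]
Δx = (I − A)⁻¹ Δd with Δd having +30 in the Services component and 0 elsewhere.
So Δx_E = L_ES · (+30), where L_ES = adj(I−A)_ES / det(I−A) = 0.305000 / 0.48461875.
Δx_E = 0.305000 × (+30) / 0.48461875 = 9.15 / 0.48461875 ≈ 18.88.

Δx_E = 18.88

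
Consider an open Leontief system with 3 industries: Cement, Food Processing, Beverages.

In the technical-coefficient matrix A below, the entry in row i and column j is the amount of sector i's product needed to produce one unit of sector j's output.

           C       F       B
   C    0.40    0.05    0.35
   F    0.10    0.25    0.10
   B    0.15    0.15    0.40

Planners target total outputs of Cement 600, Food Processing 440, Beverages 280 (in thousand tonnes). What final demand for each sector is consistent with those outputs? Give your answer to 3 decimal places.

I − A =
  [   0.60    -0.05    -0.35]
  [  -0.10     0.75    -0.10]
  [  -0.15    -0.15     0.60]
d = (I − A) x:
  d_C = (+0.60)·600 + (-0.05)·440 + (-0.35)·280 = 240.000
  d_F = (-0.10)·600 + (+0.75)·440 + (-0.10)·280 = 242.000
  d_B = (-0.15)·600 + (-0.15)·440 + (+0.60)·280 = 12.000

d_C = 240.000, d_F = 242.000, d_B = 12.000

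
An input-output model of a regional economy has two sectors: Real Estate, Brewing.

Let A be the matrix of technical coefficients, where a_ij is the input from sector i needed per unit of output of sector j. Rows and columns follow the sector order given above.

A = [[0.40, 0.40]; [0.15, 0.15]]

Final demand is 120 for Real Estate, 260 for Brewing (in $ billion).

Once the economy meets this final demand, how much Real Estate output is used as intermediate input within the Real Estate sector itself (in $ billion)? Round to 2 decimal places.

z_11 = 183.11

I − A =
  [   0.60    -0.40]
  [  -0.15     0.85]
det(I−A) = (0.60)(0.85) − (-0.40)(-0.15) = 0.4500
adj(I−A) = [[0.85, 0.40], [0.15, 0.60]]
(I − A)⁻¹ = adj(I−A) / det(I−A) ≈
  [   1.8889     0.8889]
  [   0.3333     1.3333]
First solve x = (I − A)⁻¹ d = adj(I−A)·d / det(I−A); in particular x_1 = (0.85·120 + 0.40·260) / 0.4500 = 206.00 / 0.4500 ≈ 457.7778.
Intermediate flow from 1 to 1: z_11 = a_11 · x_1 = 0.40 × 206.00 / 0.4500 = 82.40 / 0.4500 ≈ 183.11.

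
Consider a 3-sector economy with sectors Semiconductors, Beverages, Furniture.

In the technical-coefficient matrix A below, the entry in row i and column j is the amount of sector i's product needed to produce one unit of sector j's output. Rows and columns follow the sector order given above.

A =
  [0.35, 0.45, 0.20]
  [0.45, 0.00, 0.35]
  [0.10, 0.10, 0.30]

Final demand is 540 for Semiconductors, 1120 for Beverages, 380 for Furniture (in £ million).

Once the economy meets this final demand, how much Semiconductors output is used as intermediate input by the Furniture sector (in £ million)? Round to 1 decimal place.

z_13 = 302.4

I − A =
  [   0.65    -0.45    -0.20]
  [  -0.45     1.00    -0.35]
  [  -0.10    -0.10     0.70]
Cofactors of I−A, C_ij = (−1)^(i+j)·(minor ij) (rows/columns in the sector order above):
  C_11 = (1.00)(0.70) − (-0.35)(-0.10) = 0.6650
  C_12 = −[(-0.45)(0.70) − (-0.35)(-0.10)] = 0.3500
  C_13 = (-0.45)(-0.10) − (1.00)(-0.10) = 0.1450
  C_21 = −[(-0.45)(0.70) − (-0.20)(-0.10)] = 0.3350
  C_22 = (0.65)(0.70) − (-0.20)(-0.10) = 0.4350
  C_23 = −[(0.65)(-0.10) − (-0.45)(-0.10)] = 0.1100
  C_31 = (-0.45)(-0.35) − (-0.20)(1.00) = 0.3575
  C_32 = −[(0.65)(-0.35) − (-0.20)(-0.45)] = 0.3175
  C_33 = (0.65)(1.00) − (-0.45)(-0.45) = 0.4475
det(I−A) = Σ_j (I−A)_1j·C_1j = (0.65)(0.6650) + (-0.45)(0.3500) + (-0.20)(0.1450) = 0.24575
adj(I−A) = Cᵀ =
  [ 0.6650   0.3350   0.3575]
  [ 0.3500   0.4350   0.3175]
  [ 0.1450   0.1100   0.4475]
(I − A)⁻¹ = adj(I−A) / det(I−A) ≈
  [   2.7060     1.3632     1.4547]
  [   1.4242     1.7701     1.2920]
  [   0.5900     0.4476     1.8210]
First solve x = (I − A)⁻¹ d = adj(I−A)·d / det(I−A); in particular x_3 = (0.1450·540 + 0.1100·1120 + 0.4475·380) / 0.24575 = 371.55 / 0.24575 ≈ 1511.902.
Intermediate flow from 1 to 3: z_13 = a_13 · x_3 = 0.20 × 371.55 / 0.24575 = 74.31 / 0.24575 ≈ 302.4.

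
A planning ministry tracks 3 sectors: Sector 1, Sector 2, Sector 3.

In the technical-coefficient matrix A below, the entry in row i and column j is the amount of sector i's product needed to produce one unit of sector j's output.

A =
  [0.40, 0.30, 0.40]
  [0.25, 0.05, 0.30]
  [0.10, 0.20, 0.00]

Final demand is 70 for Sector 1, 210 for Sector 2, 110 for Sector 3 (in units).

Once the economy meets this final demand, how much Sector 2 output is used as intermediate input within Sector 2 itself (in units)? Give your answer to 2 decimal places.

z_22 = 21.43

I − A =
  [   0.60    -0.30    -0.40]
  [  -0.25     0.95    -0.30]
  [  -0.10    -0.20     1.00]
Cofactors of I−A, C_ij = (−1)^(i+j)·(minor ij) (rows/columns in the sector order above):
  C_11 = (0.95)(1.00) − (-0.30)(-0.20) = 0.8900
  C_12 = −[(-0.25)(1.00) − (-0.30)(-0.10)] = 0.2800
  C_13 = (-0.25)(-0.20) − (0.95)(-0.10) = 0.1450
  C_21 = −[(-0.30)(1.00) − (-0.40)(-0.20)] = 0.3800
  C_22 = (0.60)(1.00) − (-0.40)(-0.10) = 0.5600
  C_23 = −[(0.60)(-0.20) − (-0.30)(-0.10)] = 0.1500
  C_31 = (-0.30)(-0.30) − (-0.40)(0.95) = 0.4700
  C_32 = −[(0.60)(-0.30) − (-0.40)(-0.25)] = 0.2800
  C_33 = (0.60)(0.95) − (-0.30)(-0.25) = 0.4950
det(I−A) = Σ_j (I−A)_1j·C_1j = (0.60)(0.8900) + (-0.30)(0.2800) + (-0.40)(0.1450) = 0.3920
adj(I−A) = Cᵀ =
  [ 0.8900   0.3800   0.4700]
  [ 0.2800   0.5600   0.2800]
  [ 0.1450   0.1500   0.4950]
(I − A)⁻¹ = adj(I−A) / det(I−A) ≈
  [   2.2704     0.9694     1.1990]
  [   0.7143     1.4286     0.7143]
  [   0.3699     0.3827     1.2628]
First solve x = (I − A)⁻¹ d = adj(I−A)·d / det(I−A); in particular x_2 = (0.2800·70 + 0.5600·210 + 0.2800·110) / 0.3920 = 168.00 / 0.3920 ≈ 428.5714.
Intermediate flow from 2 to 2: z_22 = a_22 · x_2 = 0.05 × 168.00 / 0.3920 = 8.40 / 0.3920 ≈ 21.43.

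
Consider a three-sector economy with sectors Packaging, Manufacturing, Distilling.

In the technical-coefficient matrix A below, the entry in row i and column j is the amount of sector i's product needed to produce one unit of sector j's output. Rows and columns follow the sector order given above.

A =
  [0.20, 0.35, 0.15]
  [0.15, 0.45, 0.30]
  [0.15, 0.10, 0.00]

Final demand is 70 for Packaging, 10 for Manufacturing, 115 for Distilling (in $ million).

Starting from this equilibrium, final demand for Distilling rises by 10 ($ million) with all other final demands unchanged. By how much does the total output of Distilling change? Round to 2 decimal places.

I − A =
  [   0.80    -0.35    -0.15]
  [  -0.15     0.55    -0.30]
  [  -0.15    -0.10     1.00]
Cofactors of I−A, C_ij = (−1)^(i+j)·(minor ij) (rows/columns in the sector order above):
  C_11 = (0.55)(1.00) − (-0.30)(-0.10) = 0.5200
  C_12 = −[(-0.15)(1.00) − (-0.30)(-0.15)] = 0.1950
  C_13 = (-0.15)(-0.10) − (0.55)(-0.15) = 0.0975
  C_21 = −[(-0.35)(1.00) − (-0.15)(-0.10)] = 0.3650
  C_22 = (0.80)(1.00) − (-0.15)(-0.15) = 0.7775
  C_23 = −[(0.80)(-0.10) − (-0.35)(-0.15)] = 0.1325
  C_31 = (-0.35)(-0.30) − (-0.15)(0.55) = 0.1875
  C_32 = −[(0.80)(-0.30) − (-0.15)(-0.15)] = 0.2625
  C_33 = (0.80)(0.55) − (-0.35)(-0.15) = 0.3875
det(I−A) = Σ_j (I−A)_1j·C_1j = (0.80)(0.5200) + (-0.35)(0.1950) + (-0.15)(0.0975) = 0.333125
adj(I−A) = Cᵀ =
  [ 0.5200   0.3650   0.1875]
  [ 0.1950   0.7775   0.2625]
  [ 0.0975   0.1325   0.3875]
(I − A)⁻¹ = adj(I−A) / det(I−A) ≈
  [   1.5610     1.0957     0.5629]
  [   0.5854     2.3340     0.7880]
  [   0.2927     0.3977     1.1632]
Δx = (I − A)⁻¹ Δd with Δd having +10 in the Distilling component and 0 elsewhere.
So Δx_D = L_DD · (+10), where L_DD = adj(I−A)_DD / det(I−A) = 0.3875 / 0.333125.
Δx_D = 0.3875 × (+10) / 0.333125 = 3.875 / 0.333125 ≈ 11.63.

Δx_D = 11.63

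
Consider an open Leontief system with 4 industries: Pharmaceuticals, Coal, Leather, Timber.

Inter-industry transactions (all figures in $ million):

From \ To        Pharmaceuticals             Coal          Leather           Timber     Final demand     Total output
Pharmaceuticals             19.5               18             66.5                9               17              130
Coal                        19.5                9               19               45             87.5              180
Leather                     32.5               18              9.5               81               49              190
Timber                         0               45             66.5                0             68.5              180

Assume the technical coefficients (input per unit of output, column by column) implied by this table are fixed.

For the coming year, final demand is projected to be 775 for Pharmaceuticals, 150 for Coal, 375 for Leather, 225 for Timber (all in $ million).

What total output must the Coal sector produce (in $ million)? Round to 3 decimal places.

x_C = 779.655

Technical coefficients a_ij = z_ij / X_j:
  a_PP = 19.5/130 = 0.15, a_CP = 19.5/130 = 0.15, a_LP = 32.5/130 = 0.25, a_TP = 0/130 = 0.00
  a_PC = 18/180 = 0.10, a_CC = 9/180 = 0.05, a_LC = 18/180 = 0.10, a_TC = 45/180 = 0.25
  a_PL = 66.5/190 = 0.35, a_CL = 19/190 = 0.10, a_LL = 9.5/190 = 0.05, a_TL = 66.5/190 = 0.35
  a_PT = 9/180 = 0.05, a_CT = 45/180 = 0.25, a_LT = 81/180 = 0.45, a_TT = 0/180 = 0.00
I − A =
  [   0.85    -0.10    -0.35    -0.05]
  [  -0.15     0.95    -0.10    -0.25]
  [  -0.25    -0.10     0.95    -0.45]
  [   0.00    -0.25    -0.35     1.00]
Compute the cofactors C_ij = (−1)^(i+j)·(3×3 minor ij) of I−A; the adjugate is their transpose:
adj(I−A) = Cᵀ =
  [ 0.66350   0.16725   0.34725   0.23125]
  [ 0.16575   0.58175   0.21450   0.25025]
  [ 0.25375   0.20875   0.73750   0.39675]
  [ 0.13025   0.21850   0.31175   0.65350]
det(I−A) = Σ_j (I−A)_1j·C_1j = (0.85)(0.66350) + (-0.10)(0.16575) + (-0.35)(0.25375) + (-0.05)(0.13025) = 0.452075
(I − A)⁻¹ = adj(I−A) / det(I−A) ≈
  [   1.4677     0.3700     0.7681     0.5115]
  [   0.3666     1.2868     0.4745     0.5536]
  [   0.5613     0.4618     1.6314     0.8776]
  [   0.2881     0.4833     0.6896     1.4456]
x = (I − A)⁻¹ d = adj(I−A)·d / det(I−A), with det(I−A) = 0.452075:
  x_P = (0.66350·775 + 0.16725·150 + 0.34725·375 + 0.23125·225) / 0.452075 = 721.55 / 0.452075 ≈ 1596.085
  x_C = (0.16575·775 + 0.58175·150 + 0.21450·375 + 0.25025·225) / 0.452075 = 352.4625 / 0.452075 ≈ 779.655
  x_L = (0.25375·775 + 0.20875·150 + 0.73750·375 + 0.39675·225) / 0.452075 = 593.80 / 0.452075 ≈ 1313.499
  x_T = (0.13025·775 + 0.21850·150 + 0.31175·375 + 0.65350·225) / 0.452075 = 397.6625 / 0.452075 ≈ 879.638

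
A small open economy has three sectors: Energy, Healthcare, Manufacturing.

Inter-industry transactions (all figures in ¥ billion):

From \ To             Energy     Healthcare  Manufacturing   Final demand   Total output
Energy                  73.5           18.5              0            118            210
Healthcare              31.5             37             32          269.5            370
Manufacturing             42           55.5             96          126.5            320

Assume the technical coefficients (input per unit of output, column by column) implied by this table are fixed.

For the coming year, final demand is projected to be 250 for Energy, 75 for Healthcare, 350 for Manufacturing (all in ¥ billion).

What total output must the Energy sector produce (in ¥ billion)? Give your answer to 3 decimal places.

Technical coefficients a_ij = z_ij / X_j:
  a_EE = 73.5/210 = 0.35, a_HE = 31.5/210 = 0.15, a_ME = 42/210 = 0.20
  a_EH = 18.5/370 = 0.05, a_HH = 37/370 = 0.10, a_MH = 55.5/370 = 0.15
  a_EM = 0/320 = 0.00, a_HM = 32/320 = 0.10, a_MM = 96/320 = 0.30
I − A =
  [   0.65    -0.05     0.00]
  [  -0.15     0.90    -0.10]
  [  -0.20    -0.15     0.70]
Cofactors of I−A, C_ij = (−1)^(i+j)·(minor ij) (rows/columns in the sector order above):
  C_11 = (0.90)(0.70) − (-0.10)(-0.15) = 0.6150
  C_12 = −[(-0.15)(0.70) − (-0.10)(-0.20)] = 0.1250
  C_13 = (-0.15)(-0.15) − (0.90)(-0.20) = 0.2025
  C_21 = −[(-0.05)(0.70) − (0.00)(-0.15)] = 0.0350
  C_22 = (0.65)(0.70) − (0.00)(-0.20) = 0.4550
  C_23 = −[(0.65)(-0.15) − (-0.05)(-0.20)] = 0.1075
  C_31 = (-0.05)(-0.10) − (0.00)(0.90) = 0.0050
  C_32 = −[(0.65)(-0.10) − (0.00)(-0.15)] = 0.0650
  C_33 = (0.65)(0.90) − (-0.05)(-0.15) = 0.5775
det(I−A) = Σ_j (I−A)_1j·C_1j = (0.65)(0.6150) + (-0.05)(0.1250) + (0.00)(0.2025) = 0.3935
adj(I−A) = Cᵀ =
  [ 0.6150   0.0350   0.0050]
  [ 0.1250   0.4550   0.0650]
  [ 0.2025   0.1075   0.5775]
(I − A)⁻¹ = adj(I−A) / det(I−A) ≈
  [   1.5629     0.0889     0.0127]
  [   0.3177     1.1563     0.1652]
  [   0.5146     0.2732     1.4676]
x = (I − A)⁻¹ d = adj(I−A)·d / det(I−A), with det(I−A) = 0.3935:
  x_E = (0.6150·250 + 0.0350·75 + 0.0050·350) / 0.3935 = 158.125 / 0.3935 ≈ 401.842
  x_H = (0.1250·250 + 0.4550·75 + 0.0650·350) / 0.3935 = 88.125 / 0.3935 ≈ 223.952
  x_M = (0.2025·250 + 0.1075·75 + 0.5775·350) / 0.3935 = 260.8125 / 0.3935 ≈ 662.802

x_E = 401.842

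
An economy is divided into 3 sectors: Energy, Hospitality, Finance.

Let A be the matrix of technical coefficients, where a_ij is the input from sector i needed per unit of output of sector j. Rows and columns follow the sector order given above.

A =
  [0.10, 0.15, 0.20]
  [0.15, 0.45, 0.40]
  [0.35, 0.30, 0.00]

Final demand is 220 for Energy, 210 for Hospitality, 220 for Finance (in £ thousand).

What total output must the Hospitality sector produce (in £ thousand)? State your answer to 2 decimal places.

I − A =
  [   0.90    -0.15    -0.20]
  [  -0.15     0.55    -0.40]
  [  -0.35    -0.30     1.00]
Cofactors of I−A, C_ij = (−1)^(i+j)·(minor ij) (rows/columns in the sector order above):
  C_11 = (0.55)(1.00) − (-0.40)(-0.30) = 0.4300
  C_12 = −[(-0.15)(1.00) − (-0.40)(-0.35)] = 0.2900
  C_13 = (-0.15)(-0.30) − (0.55)(-0.35) = 0.2375
  C_21 = −[(-0.15)(1.00) − (-0.20)(-0.30)] = 0.2100
  C_22 = (0.90)(1.00) − (-0.20)(-0.35) = 0.8300
  C_23 = −[(0.90)(-0.30) − (-0.15)(-0.35)] = 0.3225
  C_31 = (-0.15)(-0.40) − (-0.20)(0.55) = 0.1700
  C_32 = −[(0.90)(-0.40) − (-0.20)(-0.15)] = 0.3900
  C_33 = (0.90)(0.55) − (-0.15)(-0.15) = 0.4725
det(I−A) = Σ_j (I−A)_1j·C_1j = (0.90)(0.4300) + (-0.15)(0.2900) + (-0.20)(0.2375) = 0.2960
adj(I−A) = Cᵀ =
  [ 0.4300   0.2100   0.1700]
  [ 0.2900   0.8300   0.3900]
  [ 0.2375   0.3225   0.4725]
(I − A)⁻¹ = adj(I−A) / det(I−A) ≈
  [   1.4527     0.7095     0.5743]
  [   0.9797     2.8041     1.3176]
  [   0.8024     1.0895     1.5963]
x = (I − A)⁻¹ d = adj(I−A)·d / det(I−A), with det(I−A) = 0.2960:
  x_1 = (0.4300·220 + 0.2100·210 + 0.1700·220) / 0.2960 = 176.10 / 0.2960 ≈ 594.93
  x_2 = (0.2900·220 + 0.8300·210 + 0.3900·220) / 0.2960 = 323.90 / 0.2960 ≈ 1094.26
  x_3 = (0.2375·220 + 0.3225·210 + 0.4725·220) / 0.2960 = 223.925 / 0.2960 ≈ 756.50

x_2 = 1094.26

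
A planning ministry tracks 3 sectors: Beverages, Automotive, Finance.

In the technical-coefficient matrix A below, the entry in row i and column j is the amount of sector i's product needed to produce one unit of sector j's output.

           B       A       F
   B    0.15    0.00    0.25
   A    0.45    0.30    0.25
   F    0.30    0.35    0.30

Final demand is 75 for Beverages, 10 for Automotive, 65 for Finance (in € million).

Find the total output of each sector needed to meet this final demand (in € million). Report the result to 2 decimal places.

I − A =
  [   0.85     0.00    -0.25]
  [  -0.45     0.70    -0.25]
  [  -0.30    -0.35     0.70]
Cofactors of I−A, C_ij = (−1)^(i+j)·(minor ij) (rows/columns in the sector order above):
  C_11 = (0.70)(0.70) − (-0.25)(-0.35) = 0.4025
  C_12 = −[(-0.45)(0.70) − (-0.25)(-0.30)] = 0.3900
  C_13 = (-0.45)(-0.35) − (0.70)(-0.30) = 0.3675
  C_21 = −[(0.00)(0.70) − (-0.25)(-0.35)] = 0.0875
  C_22 = (0.85)(0.70) − (-0.25)(-0.30) = 0.5200
  C_23 = −[(0.85)(-0.35) − (0.00)(-0.30)] = 0.2975
  C_31 = (0.00)(-0.25) − (-0.25)(0.70) = 0.1750
  C_32 = −[(0.85)(-0.25) − (-0.25)(-0.45)] = 0.3250
  C_33 = (0.85)(0.70) − (0.00)(-0.45) = 0.5950
det(I−A) = Σ_j (I−A)_1j·C_1j = (0.85)(0.4025) + (0.00)(0.3900) + (-0.25)(0.3675) = 0.25025
adj(I−A) = Cᵀ =
  [ 0.4025   0.0875   0.1750]
  [ 0.3900   0.5200   0.3250]
  [ 0.3675   0.2975   0.5950]
(I − A)⁻¹ = adj(I−A) / det(I−A) ≈
  [   1.6084     0.3497     0.6993]
  [   1.5584     2.0779     1.2987]
  [   1.4685     1.1888     2.3776]
x = (I − A)⁻¹ d = adj(I−A)·d / det(I−A), with det(I−A) = 0.25025:
  x_B = (0.4025·75 + 0.0875·10 + 0.1750·65) / 0.25025 = 42.4375 / 0.25025 ≈ 169.58
  x_A = (0.3900·75 + 0.5200·10 + 0.3250·65) / 0.25025 = 55.575 / 0.25025 ≈ 222.08
  x_F = (0.3675·75 + 0.2975·10 + 0.5950·65) / 0.25025 = 69.2125 / 0.25025 ≈ 276.57

x_B = 169.58, x_A = 222.08, x_F = 276.57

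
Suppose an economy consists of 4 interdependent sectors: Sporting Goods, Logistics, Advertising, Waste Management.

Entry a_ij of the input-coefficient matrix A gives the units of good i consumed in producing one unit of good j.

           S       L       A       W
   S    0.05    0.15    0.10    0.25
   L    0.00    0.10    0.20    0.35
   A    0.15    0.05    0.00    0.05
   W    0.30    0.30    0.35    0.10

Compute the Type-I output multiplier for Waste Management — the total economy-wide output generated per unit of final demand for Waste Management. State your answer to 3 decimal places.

m_W = 2.984

I − A =
  [   0.95    -0.15    -0.10    -0.25]
  [   0.00     0.90    -0.20    -0.35]
  [  -0.15    -0.05     1.00    -0.05]
  [  -0.30    -0.30    -0.35     0.90]
Compute the cofactors C_ij = (−1)^(i+j)·(3×3 minor ij) of I−A; the adjugate is their transpose:
adj(I−A) = Cᵀ =
  [ 0.671125   0.217750   0.209625   0.282750]
  [ 0.153375   0.735250   0.282875   0.344250]
  [ 0.124500   0.087000   0.586500   0.101000]
  [ 0.323250   0.351500   0.392250   0.827500]
det(I−A) = Σ_j (I−A)_1j·C_1j = (0.95)(0.671125) + (-0.15)(0.153375) + (-0.10)(0.124500) + (-0.25)(0.323250) = 0.5213
(I − A)⁻¹ = adj(I−A) / det(I−A) ≈
  [   1.2874     0.4177     0.4021     0.5424]
  [   0.2942     1.4104     0.5426     0.6604]
  [   0.2388     0.1669     1.1251     0.1937]
  [   0.6201     0.6743     0.7524     1.5874]
The output multiplier for sector j is the column-j sum of the Leontief inverse (I − A)⁻¹ = adj(I−A) / det(I−A).
Column W of adj(I−A): (0.282750, 0.344250, 0.101000, 0.827500); det(I−A) = 0.5213.
m_W = (0.282750 + 0.344250 + 0.101000 + 0.827500) / 0.5213 = 1.5555 / 0.5213 ≈ 2.984.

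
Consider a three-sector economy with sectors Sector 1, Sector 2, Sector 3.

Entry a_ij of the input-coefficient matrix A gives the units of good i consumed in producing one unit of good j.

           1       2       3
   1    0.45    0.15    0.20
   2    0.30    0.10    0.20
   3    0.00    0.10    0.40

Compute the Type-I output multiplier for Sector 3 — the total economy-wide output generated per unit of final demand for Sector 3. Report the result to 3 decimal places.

m_3 = 3.281

I − A =
  [   0.55    -0.15    -0.20]
  [  -0.30     0.90    -0.20]
  [   0.00    -0.10     0.60]
Cofactors of I−A, C_ij = (−1)^(i+j)·(minor ij) (rows/columns in the sector order above):
  C_11 = (0.90)(0.60) − (-0.20)(-0.10) = 0.5200
  C_12 = −[(-0.30)(0.60) − (-0.20)(0.00)] = 0.1800
  C_13 = (-0.30)(-0.10) − (0.90)(0.00) = 0.0300
  C_21 = −[(-0.15)(0.60) − (-0.20)(-0.10)] = 0.1100
  C_22 = (0.55)(0.60) − (-0.20)(0.00) = 0.3300
  C_23 = −[(0.55)(-0.10) − (-0.15)(0.00)] = 0.0550
  C_31 = (-0.15)(-0.20) − (-0.20)(0.90) = 0.2100
  C_32 = −[(0.55)(-0.20) − (-0.20)(-0.30)] = 0.1700
  C_33 = (0.55)(0.90) − (-0.15)(-0.30) = 0.4500
det(I−A) = Σ_j (I−A)_1j·C_1j = (0.55)(0.5200) + (-0.15)(0.1800) + (-0.20)(0.0300) = 0.2530
adj(I−A) = Cᵀ =
  [ 0.5200   0.1100   0.2100]
  [ 0.1800   0.3300   0.1700]
  [ 0.0300   0.0550   0.4500]
(I − A)⁻¹ = adj(I−A) / det(I−A) ≈
  [   2.0553     0.4348     0.8300]
  [   0.7115     1.3043     0.6719]
  [   0.1186     0.2174     1.7787]
The output multiplier for sector j is the column-j sum of the Leontief inverse (I − A)⁻¹ = adj(I−A) / det(I−A).
Column 3 of adj(I−A): (0.2100, 0.1700, 0.4500); det(I−A) = 0.2530.
m_3 = (0.2100 + 0.1700 + 0.4500) / 0.2530 = 0.83 / 0.2530 ≈ 3.281.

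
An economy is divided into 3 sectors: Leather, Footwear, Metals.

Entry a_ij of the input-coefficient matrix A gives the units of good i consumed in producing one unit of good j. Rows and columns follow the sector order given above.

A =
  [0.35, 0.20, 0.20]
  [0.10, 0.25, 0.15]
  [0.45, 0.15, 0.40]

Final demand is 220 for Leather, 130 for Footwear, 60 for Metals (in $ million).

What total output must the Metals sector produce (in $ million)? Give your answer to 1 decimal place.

I − A =
  [   0.65    -0.20    -0.20]
  [  -0.10     0.75    -0.15]
  [  -0.45    -0.15     0.60]
Cofactors of I−A, C_ij = (−1)^(i+j)·(minor ij) (rows/columns in the sector order above):
  C_11 = (0.75)(0.60) − (-0.15)(-0.15) = 0.4275
  C_12 = −[(-0.10)(0.60) − (-0.15)(-0.45)] = 0.1275
  C_13 = (-0.10)(-0.15) − (0.75)(-0.45) = 0.3525
  C_21 = −[(-0.20)(0.60) − (-0.20)(-0.15)] = 0.1500
  C_22 = (0.65)(0.60) − (-0.20)(-0.45) = 0.3000
  C_23 = −[(0.65)(-0.15) − (-0.20)(-0.45)] = 0.1875
  C_31 = (-0.20)(-0.15) − (-0.20)(0.75) = 0.1800
  C_32 = −[(0.65)(-0.15) − (-0.20)(-0.10)] = 0.1175
  C_33 = (0.65)(0.75) − (-0.20)(-0.10) = 0.4675
det(I−A) = Σ_j (I−A)_1j·C_1j = (0.65)(0.4275) + (-0.20)(0.1275) + (-0.20)(0.3525) = 0.181875
adj(I−A) = Cᵀ =
  [ 0.4275   0.1500   0.1800]
  [ 0.1275   0.3000   0.1175]
  [ 0.3525   0.1875   0.4675]
(I − A)⁻¹ = adj(I−A) / det(I−A) ≈
  [   2.3505     0.8247     0.9897]
  [   0.7010     1.6495     0.6460]
  [   1.9381     1.0309     2.5704]
x = (I − A)⁻¹ d = adj(I−A)·d / det(I−A), with det(I−A) = 0.181875:
  x_L = (0.4275·220 + 0.1500·130 + 0.1800·60) / 0.181875 = 124.35 / 0.181875 ≈ 683.7
  x_F = (0.1275·220 + 0.3000·130 + 0.1175·60) / 0.181875 = 74.10 / 0.181875 ≈ 407.4
  x_M = (0.3525·220 + 0.1875·130 + 0.4675·60) / 0.181875 = 129.975 / 0.181875 ≈ 714.6

x_M = 714.6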